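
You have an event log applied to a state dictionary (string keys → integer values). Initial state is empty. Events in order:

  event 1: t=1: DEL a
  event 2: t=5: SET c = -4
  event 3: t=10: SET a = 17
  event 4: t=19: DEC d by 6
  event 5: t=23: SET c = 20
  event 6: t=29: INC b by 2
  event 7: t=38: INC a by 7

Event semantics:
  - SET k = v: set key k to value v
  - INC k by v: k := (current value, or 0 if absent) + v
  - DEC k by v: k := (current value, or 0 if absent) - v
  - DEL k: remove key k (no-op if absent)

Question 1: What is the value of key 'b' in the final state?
Answer: 2

Derivation:
Track key 'b' through all 7 events:
  event 1 (t=1: DEL a): b unchanged
  event 2 (t=5: SET c = -4): b unchanged
  event 3 (t=10: SET a = 17): b unchanged
  event 4 (t=19: DEC d by 6): b unchanged
  event 5 (t=23: SET c = 20): b unchanged
  event 6 (t=29: INC b by 2): b (absent) -> 2
  event 7 (t=38: INC a by 7): b unchanged
Final: b = 2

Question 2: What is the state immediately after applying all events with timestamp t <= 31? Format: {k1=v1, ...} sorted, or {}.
Answer: {a=17, b=2, c=20, d=-6}

Derivation:
Apply events with t <= 31 (6 events):
  after event 1 (t=1: DEL a): {}
  after event 2 (t=5: SET c = -4): {c=-4}
  after event 3 (t=10: SET a = 17): {a=17, c=-4}
  after event 4 (t=19: DEC d by 6): {a=17, c=-4, d=-6}
  after event 5 (t=23: SET c = 20): {a=17, c=20, d=-6}
  after event 6 (t=29: INC b by 2): {a=17, b=2, c=20, d=-6}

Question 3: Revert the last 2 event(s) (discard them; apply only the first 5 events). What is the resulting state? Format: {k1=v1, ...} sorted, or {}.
Answer: {a=17, c=20, d=-6}

Derivation:
Keep first 5 events (discard last 2):
  after event 1 (t=1: DEL a): {}
  after event 2 (t=5: SET c = -4): {c=-4}
  after event 3 (t=10: SET a = 17): {a=17, c=-4}
  after event 4 (t=19: DEC d by 6): {a=17, c=-4, d=-6}
  after event 5 (t=23: SET c = 20): {a=17, c=20, d=-6}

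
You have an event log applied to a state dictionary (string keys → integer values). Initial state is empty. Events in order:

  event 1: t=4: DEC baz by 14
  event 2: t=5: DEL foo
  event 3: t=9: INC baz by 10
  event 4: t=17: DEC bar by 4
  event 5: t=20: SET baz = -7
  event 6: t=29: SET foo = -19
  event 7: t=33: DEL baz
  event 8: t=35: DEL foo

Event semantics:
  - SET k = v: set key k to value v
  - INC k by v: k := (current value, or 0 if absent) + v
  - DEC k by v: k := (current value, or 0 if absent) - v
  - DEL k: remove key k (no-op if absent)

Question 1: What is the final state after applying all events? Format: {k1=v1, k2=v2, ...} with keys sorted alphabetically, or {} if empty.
  after event 1 (t=4: DEC baz by 14): {baz=-14}
  after event 2 (t=5: DEL foo): {baz=-14}
  after event 3 (t=9: INC baz by 10): {baz=-4}
  after event 4 (t=17: DEC bar by 4): {bar=-4, baz=-4}
  after event 5 (t=20: SET baz = -7): {bar=-4, baz=-7}
  after event 6 (t=29: SET foo = -19): {bar=-4, baz=-7, foo=-19}
  after event 7 (t=33: DEL baz): {bar=-4, foo=-19}
  after event 8 (t=35: DEL foo): {bar=-4}

Answer: {bar=-4}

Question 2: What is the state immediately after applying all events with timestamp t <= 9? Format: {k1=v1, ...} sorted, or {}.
Apply events with t <= 9 (3 events):
  after event 1 (t=4: DEC baz by 14): {baz=-14}
  after event 2 (t=5: DEL foo): {baz=-14}
  after event 3 (t=9: INC baz by 10): {baz=-4}

Answer: {baz=-4}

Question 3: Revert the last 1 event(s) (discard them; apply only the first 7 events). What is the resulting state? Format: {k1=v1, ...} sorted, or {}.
Answer: {bar=-4, foo=-19}

Derivation:
Keep first 7 events (discard last 1):
  after event 1 (t=4: DEC baz by 14): {baz=-14}
  after event 2 (t=5: DEL foo): {baz=-14}
  after event 3 (t=9: INC baz by 10): {baz=-4}
  after event 4 (t=17: DEC bar by 4): {bar=-4, baz=-4}
  after event 5 (t=20: SET baz = -7): {bar=-4, baz=-7}
  after event 6 (t=29: SET foo = -19): {bar=-4, baz=-7, foo=-19}
  after event 7 (t=33: DEL baz): {bar=-4, foo=-19}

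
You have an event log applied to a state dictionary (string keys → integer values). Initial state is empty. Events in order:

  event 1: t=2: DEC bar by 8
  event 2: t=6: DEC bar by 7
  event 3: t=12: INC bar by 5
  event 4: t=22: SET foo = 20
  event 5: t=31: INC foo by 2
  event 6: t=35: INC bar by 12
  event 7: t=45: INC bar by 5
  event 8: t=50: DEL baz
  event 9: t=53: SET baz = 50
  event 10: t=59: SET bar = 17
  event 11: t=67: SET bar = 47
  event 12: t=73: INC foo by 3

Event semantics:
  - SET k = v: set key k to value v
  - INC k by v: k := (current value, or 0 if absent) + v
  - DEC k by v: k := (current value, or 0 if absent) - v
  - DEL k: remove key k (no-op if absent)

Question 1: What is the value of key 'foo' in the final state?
Track key 'foo' through all 12 events:
  event 1 (t=2: DEC bar by 8): foo unchanged
  event 2 (t=6: DEC bar by 7): foo unchanged
  event 3 (t=12: INC bar by 5): foo unchanged
  event 4 (t=22: SET foo = 20): foo (absent) -> 20
  event 5 (t=31: INC foo by 2): foo 20 -> 22
  event 6 (t=35: INC bar by 12): foo unchanged
  event 7 (t=45: INC bar by 5): foo unchanged
  event 8 (t=50: DEL baz): foo unchanged
  event 9 (t=53: SET baz = 50): foo unchanged
  event 10 (t=59: SET bar = 17): foo unchanged
  event 11 (t=67: SET bar = 47): foo unchanged
  event 12 (t=73: INC foo by 3): foo 22 -> 25
Final: foo = 25

Answer: 25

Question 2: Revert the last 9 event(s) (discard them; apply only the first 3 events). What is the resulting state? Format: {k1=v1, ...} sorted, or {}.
Keep first 3 events (discard last 9):
  after event 1 (t=2: DEC bar by 8): {bar=-8}
  after event 2 (t=6: DEC bar by 7): {bar=-15}
  after event 3 (t=12: INC bar by 5): {bar=-10}

Answer: {bar=-10}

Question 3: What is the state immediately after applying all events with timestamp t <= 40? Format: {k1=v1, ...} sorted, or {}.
Apply events with t <= 40 (6 events):
  after event 1 (t=2: DEC bar by 8): {bar=-8}
  after event 2 (t=6: DEC bar by 7): {bar=-15}
  after event 3 (t=12: INC bar by 5): {bar=-10}
  after event 4 (t=22: SET foo = 20): {bar=-10, foo=20}
  after event 5 (t=31: INC foo by 2): {bar=-10, foo=22}
  after event 6 (t=35: INC bar by 12): {bar=2, foo=22}

Answer: {bar=2, foo=22}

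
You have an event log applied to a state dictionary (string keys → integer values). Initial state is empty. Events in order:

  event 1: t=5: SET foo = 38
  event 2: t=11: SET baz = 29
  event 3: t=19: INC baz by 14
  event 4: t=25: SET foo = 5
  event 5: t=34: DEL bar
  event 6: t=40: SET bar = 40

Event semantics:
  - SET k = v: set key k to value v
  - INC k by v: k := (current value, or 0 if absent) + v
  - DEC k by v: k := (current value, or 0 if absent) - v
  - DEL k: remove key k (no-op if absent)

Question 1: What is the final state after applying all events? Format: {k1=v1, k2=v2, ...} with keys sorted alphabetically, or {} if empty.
  after event 1 (t=5: SET foo = 38): {foo=38}
  after event 2 (t=11: SET baz = 29): {baz=29, foo=38}
  after event 3 (t=19: INC baz by 14): {baz=43, foo=38}
  after event 4 (t=25: SET foo = 5): {baz=43, foo=5}
  after event 5 (t=34: DEL bar): {baz=43, foo=5}
  after event 6 (t=40: SET bar = 40): {bar=40, baz=43, foo=5}

Answer: {bar=40, baz=43, foo=5}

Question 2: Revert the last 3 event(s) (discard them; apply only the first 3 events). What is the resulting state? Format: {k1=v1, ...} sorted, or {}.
Answer: {baz=43, foo=38}

Derivation:
Keep first 3 events (discard last 3):
  after event 1 (t=5: SET foo = 38): {foo=38}
  after event 2 (t=11: SET baz = 29): {baz=29, foo=38}
  after event 3 (t=19: INC baz by 14): {baz=43, foo=38}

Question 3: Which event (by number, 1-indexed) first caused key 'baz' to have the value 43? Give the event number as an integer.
Looking for first event where baz becomes 43:
  event 2: baz = 29
  event 3: baz 29 -> 43  <-- first match

Answer: 3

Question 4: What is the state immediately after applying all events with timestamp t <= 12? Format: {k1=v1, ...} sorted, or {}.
Answer: {baz=29, foo=38}

Derivation:
Apply events with t <= 12 (2 events):
  after event 1 (t=5: SET foo = 38): {foo=38}
  after event 2 (t=11: SET baz = 29): {baz=29, foo=38}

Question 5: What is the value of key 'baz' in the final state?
Answer: 43

Derivation:
Track key 'baz' through all 6 events:
  event 1 (t=5: SET foo = 38): baz unchanged
  event 2 (t=11: SET baz = 29): baz (absent) -> 29
  event 3 (t=19: INC baz by 14): baz 29 -> 43
  event 4 (t=25: SET foo = 5): baz unchanged
  event 5 (t=34: DEL bar): baz unchanged
  event 6 (t=40: SET bar = 40): baz unchanged
Final: baz = 43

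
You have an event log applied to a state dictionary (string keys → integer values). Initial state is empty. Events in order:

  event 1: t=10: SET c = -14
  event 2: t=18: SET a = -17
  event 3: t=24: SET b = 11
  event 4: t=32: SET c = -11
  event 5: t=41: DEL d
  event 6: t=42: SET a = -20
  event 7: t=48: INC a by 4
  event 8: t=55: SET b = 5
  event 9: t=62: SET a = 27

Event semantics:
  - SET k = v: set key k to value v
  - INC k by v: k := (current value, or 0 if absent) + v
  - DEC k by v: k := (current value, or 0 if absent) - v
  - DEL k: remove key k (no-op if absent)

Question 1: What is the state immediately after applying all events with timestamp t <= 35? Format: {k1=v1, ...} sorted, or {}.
Apply events with t <= 35 (4 events):
  after event 1 (t=10: SET c = -14): {c=-14}
  after event 2 (t=18: SET a = -17): {a=-17, c=-14}
  after event 3 (t=24: SET b = 11): {a=-17, b=11, c=-14}
  after event 4 (t=32: SET c = -11): {a=-17, b=11, c=-11}

Answer: {a=-17, b=11, c=-11}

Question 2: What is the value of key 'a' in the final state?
Answer: 27

Derivation:
Track key 'a' through all 9 events:
  event 1 (t=10: SET c = -14): a unchanged
  event 2 (t=18: SET a = -17): a (absent) -> -17
  event 3 (t=24: SET b = 11): a unchanged
  event 4 (t=32: SET c = -11): a unchanged
  event 5 (t=41: DEL d): a unchanged
  event 6 (t=42: SET a = -20): a -17 -> -20
  event 7 (t=48: INC a by 4): a -20 -> -16
  event 8 (t=55: SET b = 5): a unchanged
  event 9 (t=62: SET a = 27): a -16 -> 27
Final: a = 27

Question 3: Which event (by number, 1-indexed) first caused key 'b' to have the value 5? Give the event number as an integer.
Looking for first event where b becomes 5:
  event 3: b = 11
  event 4: b = 11
  event 5: b = 11
  event 6: b = 11
  event 7: b = 11
  event 8: b 11 -> 5  <-- first match

Answer: 8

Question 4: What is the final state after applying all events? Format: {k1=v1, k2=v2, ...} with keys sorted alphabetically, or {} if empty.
Answer: {a=27, b=5, c=-11}

Derivation:
  after event 1 (t=10: SET c = -14): {c=-14}
  after event 2 (t=18: SET a = -17): {a=-17, c=-14}
  after event 3 (t=24: SET b = 11): {a=-17, b=11, c=-14}
  after event 4 (t=32: SET c = -11): {a=-17, b=11, c=-11}
  after event 5 (t=41: DEL d): {a=-17, b=11, c=-11}
  after event 6 (t=42: SET a = -20): {a=-20, b=11, c=-11}
  after event 7 (t=48: INC a by 4): {a=-16, b=11, c=-11}
  after event 8 (t=55: SET b = 5): {a=-16, b=5, c=-11}
  after event 9 (t=62: SET a = 27): {a=27, b=5, c=-11}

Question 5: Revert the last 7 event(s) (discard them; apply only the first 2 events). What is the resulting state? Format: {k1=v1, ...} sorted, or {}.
Answer: {a=-17, c=-14}

Derivation:
Keep first 2 events (discard last 7):
  after event 1 (t=10: SET c = -14): {c=-14}
  after event 2 (t=18: SET a = -17): {a=-17, c=-14}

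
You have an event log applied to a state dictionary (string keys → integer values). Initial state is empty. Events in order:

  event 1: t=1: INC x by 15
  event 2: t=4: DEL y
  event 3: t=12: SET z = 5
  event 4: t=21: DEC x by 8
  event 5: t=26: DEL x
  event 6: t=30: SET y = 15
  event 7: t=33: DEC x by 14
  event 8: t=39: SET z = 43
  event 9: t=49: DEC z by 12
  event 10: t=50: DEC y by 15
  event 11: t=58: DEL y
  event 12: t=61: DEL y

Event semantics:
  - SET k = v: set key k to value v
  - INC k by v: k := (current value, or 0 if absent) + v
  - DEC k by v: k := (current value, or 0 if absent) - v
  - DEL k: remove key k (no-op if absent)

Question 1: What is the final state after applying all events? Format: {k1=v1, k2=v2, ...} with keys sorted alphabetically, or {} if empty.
  after event 1 (t=1: INC x by 15): {x=15}
  after event 2 (t=4: DEL y): {x=15}
  after event 3 (t=12: SET z = 5): {x=15, z=5}
  after event 4 (t=21: DEC x by 8): {x=7, z=5}
  after event 5 (t=26: DEL x): {z=5}
  after event 6 (t=30: SET y = 15): {y=15, z=5}
  after event 7 (t=33: DEC x by 14): {x=-14, y=15, z=5}
  after event 8 (t=39: SET z = 43): {x=-14, y=15, z=43}
  after event 9 (t=49: DEC z by 12): {x=-14, y=15, z=31}
  after event 10 (t=50: DEC y by 15): {x=-14, y=0, z=31}
  after event 11 (t=58: DEL y): {x=-14, z=31}
  after event 12 (t=61: DEL y): {x=-14, z=31}

Answer: {x=-14, z=31}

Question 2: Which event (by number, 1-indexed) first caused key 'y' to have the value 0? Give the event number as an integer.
Looking for first event where y becomes 0:
  event 6: y = 15
  event 7: y = 15
  event 8: y = 15
  event 9: y = 15
  event 10: y 15 -> 0  <-- first match

Answer: 10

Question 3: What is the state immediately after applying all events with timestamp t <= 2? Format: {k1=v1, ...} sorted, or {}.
Apply events with t <= 2 (1 events):
  after event 1 (t=1: INC x by 15): {x=15}

Answer: {x=15}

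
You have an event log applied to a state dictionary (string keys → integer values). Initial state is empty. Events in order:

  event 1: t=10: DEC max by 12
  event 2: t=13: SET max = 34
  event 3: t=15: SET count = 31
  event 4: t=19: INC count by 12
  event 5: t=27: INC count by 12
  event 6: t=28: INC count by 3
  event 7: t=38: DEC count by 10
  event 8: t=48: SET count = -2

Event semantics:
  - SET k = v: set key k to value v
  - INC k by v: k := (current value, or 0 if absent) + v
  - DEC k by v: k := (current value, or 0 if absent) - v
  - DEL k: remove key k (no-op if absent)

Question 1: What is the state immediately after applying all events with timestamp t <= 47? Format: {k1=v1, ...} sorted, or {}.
Answer: {count=48, max=34}

Derivation:
Apply events with t <= 47 (7 events):
  after event 1 (t=10: DEC max by 12): {max=-12}
  after event 2 (t=13: SET max = 34): {max=34}
  after event 3 (t=15: SET count = 31): {count=31, max=34}
  after event 4 (t=19: INC count by 12): {count=43, max=34}
  after event 5 (t=27: INC count by 12): {count=55, max=34}
  after event 6 (t=28: INC count by 3): {count=58, max=34}
  after event 7 (t=38: DEC count by 10): {count=48, max=34}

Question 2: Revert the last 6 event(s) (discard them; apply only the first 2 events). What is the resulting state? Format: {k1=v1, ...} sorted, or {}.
Keep first 2 events (discard last 6):
  after event 1 (t=10: DEC max by 12): {max=-12}
  after event 2 (t=13: SET max = 34): {max=34}

Answer: {max=34}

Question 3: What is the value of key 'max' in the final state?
Answer: 34

Derivation:
Track key 'max' through all 8 events:
  event 1 (t=10: DEC max by 12): max (absent) -> -12
  event 2 (t=13: SET max = 34): max -12 -> 34
  event 3 (t=15: SET count = 31): max unchanged
  event 4 (t=19: INC count by 12): max unchanged
  event 5 (t=27: INC count by 12): max unchanged
  event 6 (t=28: INC count by 3): max unchanged
  event 7 (t=38: DEC count by 10): max unchanged
  event 8 (t=48: SET count = -2): max unchanged
Final: max = 34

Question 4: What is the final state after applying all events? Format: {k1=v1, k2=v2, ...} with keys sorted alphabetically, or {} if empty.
Answer: {count=-2, max=34}

Derivation:
  after event 1 (t=10: DEC max by 12): {max=-12}
  after event 2 (t=13: SET max = 34): {max=34}
  after event 3 (t=15: SET count = 31): {count=31, max=34}
  after event 4 (t=19: INC count by 12): {count=43, max=34}
  after event 5 (t=27: INC count by 12): {count=55, max=34}
  after event 6 (t=28: INC count by 3): {count=58, max=34}
  after event 7 (t=38: DEC count by 10): {count=48, max=34}
  after event 8 (t=48: SET count = -2): {count=-2, max=34}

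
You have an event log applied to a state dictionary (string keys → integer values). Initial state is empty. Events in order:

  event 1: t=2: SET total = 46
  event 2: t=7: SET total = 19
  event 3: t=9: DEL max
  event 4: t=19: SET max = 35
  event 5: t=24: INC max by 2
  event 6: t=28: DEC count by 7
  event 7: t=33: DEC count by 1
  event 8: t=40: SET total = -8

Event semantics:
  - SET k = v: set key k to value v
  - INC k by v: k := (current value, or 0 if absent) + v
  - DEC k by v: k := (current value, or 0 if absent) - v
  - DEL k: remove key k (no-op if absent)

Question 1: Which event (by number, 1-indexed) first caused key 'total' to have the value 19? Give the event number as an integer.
Answer: 2

Derivation:
Looking for first event where total becomes 19:
  event 1: total = 46
  event 2: total 46 -> 19  <-- first match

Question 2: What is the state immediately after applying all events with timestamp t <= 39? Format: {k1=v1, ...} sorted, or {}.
Apply events with t <= 39 (7 events):
  after event 1 (t=2: SET total = 46): {total=46}
  after event 2 (t=7: SET total = 19): {total=19}
  after event 3 (t=9: DEL max): {total=19}
  after event 4 (t=19: SET max = 35): {max=35, total=19}
  after event 5 (t=24: INC max by 2): {max=37, total=19}
  after event 6 (t=28: DEC count by 7): {count=-7, max=37, total=19}
  after event 7 (t=33: DEC count by 1): {count=-8, max=37, total=19}

Answer: {count=-8, max=37, total=19}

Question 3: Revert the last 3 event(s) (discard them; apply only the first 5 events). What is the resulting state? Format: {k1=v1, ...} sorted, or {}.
Keep first 5 events (discard last 3):
  after event 1 (t=2: SET total = 46): {total=46}
  after event 2 (t=7: SET total = 19): {total=19}
  after event 3 (t=9: DEL max): {total=19}
  after event 4 (t=19: SET max = 35): {max=35, total=19}
  after event 5 (t=24: INC max by 2): {max=37, total=19}

Answer: {max=37, total=19}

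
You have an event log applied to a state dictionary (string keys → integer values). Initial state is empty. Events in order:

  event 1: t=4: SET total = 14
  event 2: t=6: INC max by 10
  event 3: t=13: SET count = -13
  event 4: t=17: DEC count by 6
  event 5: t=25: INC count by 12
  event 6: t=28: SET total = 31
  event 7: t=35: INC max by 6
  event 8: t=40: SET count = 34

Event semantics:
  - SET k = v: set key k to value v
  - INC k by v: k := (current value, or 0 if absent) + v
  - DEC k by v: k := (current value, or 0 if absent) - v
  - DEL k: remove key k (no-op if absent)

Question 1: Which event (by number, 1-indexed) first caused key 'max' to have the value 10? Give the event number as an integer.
Answer: 2

Derivation:
Looking for first event where max becomes 10:
  event 2: max (absent) -> 10  <-- first match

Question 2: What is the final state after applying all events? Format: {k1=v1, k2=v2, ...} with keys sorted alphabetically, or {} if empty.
  after event 1 (t=4: SET total = 14): {total=14}
  after event 2 (t=6: INC max by 10): {max=10, total=14}
  after event 3 (t=13: SET count = -13): {count=-13, max=10, total=14}
  after event 4 (t=17: DEC count by 6): {count=-19, max=10, total=14}
  after event 5 (t=25: INC count by 12): {count=-7, max=10, total=14}
  after event 6 (t=28: SET total = 31): {count=-7, max=10, total=31}
  after event 7 (t=35: INC max by 6): {count=-7, max=16, total=31}
  after event 8 (t=40: SET count = 34): {count=34, max=16, total=31}

Answer: {count=34, max=16, total=31}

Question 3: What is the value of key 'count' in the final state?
Answer: 34

Derivation:
Track key 'count' through all 8 events:
  event 1 (t=4: SET total = 14): count unchanged
  event 2 (t=6: INC max by 10): count unchanged
  event 3 (t=13: SET count = -13): count (absent) -> -13
  event 4 (t=17: DEC count by 6): count -13 -> -19
  event 5 (t=25: INC count by 12): count -19 -> -7
  event 6 (t=28: SET total = 31): count unchanged
  event 7 (t=35: INC max by 6): count unchanged
  event 8 (t=40: SET count = 34): count -7 -> 34
Final: count = 34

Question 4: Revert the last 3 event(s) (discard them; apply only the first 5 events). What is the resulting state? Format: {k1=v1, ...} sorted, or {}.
Answer: {count=-7, max=10, total=14}

Derivation:
Keep first 5 events (discard last 3):
  after event 1 (t=4: SET total = 14): {total=14}
  after event 2 (t=6: INC max by 10): {max=10, total=14}
  after event 3 (t=13: SET count = -13): {count=-13, max=10, total=14}
  after event 4 (t=17: DEC count by 6): {count=-19, max=10, total=14}
  after event 5 (t=25: INC count by 12): {count=-7, max=10, total=14}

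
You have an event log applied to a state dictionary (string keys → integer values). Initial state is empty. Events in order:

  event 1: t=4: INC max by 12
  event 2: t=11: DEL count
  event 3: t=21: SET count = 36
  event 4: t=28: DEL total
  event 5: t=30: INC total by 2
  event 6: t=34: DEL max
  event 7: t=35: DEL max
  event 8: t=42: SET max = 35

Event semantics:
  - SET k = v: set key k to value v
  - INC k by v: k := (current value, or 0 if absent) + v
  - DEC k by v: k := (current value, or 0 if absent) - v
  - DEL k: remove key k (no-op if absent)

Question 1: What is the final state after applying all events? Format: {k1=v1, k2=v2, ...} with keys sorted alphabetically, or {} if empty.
Answer: {count=36, max=35, total=2}

Derivation:
  after event 1 (t=4: INC max by 12): {max=12}
  after event 2 (t=11: DEL count): {max=12}
  after event 3 (t=21: SET count = 36): {count=36, max=12}
  after event 4 (t=28: DEL total): {count=36, max=12}
  after event 5 (t=30: INC total by 2): {count=36, max=12, total=2}
  after event 6 (t=34: DEL max): {count=36, total=2}
  after event 7 (t=35: DEL max): {count=36, total=2}
  after event 8 (t=42: SET max = 35): {count=36, max=35, total=2}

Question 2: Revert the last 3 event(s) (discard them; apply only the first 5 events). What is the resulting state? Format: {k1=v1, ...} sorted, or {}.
Keep first 5 events (discard last 3):
  after event 1 (t=4: INC max by 12): {max=12}
  after event 2 (t=11: DEL count): {max=12}
  after event 3 (t=21: SET count = 36): {count=36, max=12}
  after event 4 (t=28: DEL total): {count=36, max=12}
  after event 5 (t=30: INC total by 2): {count=36, max=12, total=2}

Answer: {count=36, max=12, total=2}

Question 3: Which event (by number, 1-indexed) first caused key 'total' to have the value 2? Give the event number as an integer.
Answer: 5

Derivation:
Looking for first event where total becomes 2:
  event 5: total (absent) -> 2  <-- first match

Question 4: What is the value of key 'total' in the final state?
Answer: 2

Derivation:
Track key 'total' through all 8 events:
  event 1 (t=4: INC max by 12): total unchanged
  event 2 (t=11: DEL count): total unchanged
  event 3 (t=21: SET count = 36): total unchanged
  event 4 (t=28: DEL total): total (absent) -> (absent)
  event 5 (t=30: INC total by 2): total (absent) -> 2
  event 6 (t=34: DEL max): total unchanged
  event 7 (t=35: DEL max): total unchanged
  event 8 (t=42: SET max = 35): total unchanged
Final: total = 2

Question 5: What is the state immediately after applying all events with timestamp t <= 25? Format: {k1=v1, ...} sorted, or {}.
Apply events with t <= 25 (3 events):
  after event 1 (t=4: INC max by 12): {max=12}
  after event 2 (t=11: DEL count): {max=12}
  after event 3 (t=21: SET count = 36): {count=36, max=12}

Answer: {count=36, max=12}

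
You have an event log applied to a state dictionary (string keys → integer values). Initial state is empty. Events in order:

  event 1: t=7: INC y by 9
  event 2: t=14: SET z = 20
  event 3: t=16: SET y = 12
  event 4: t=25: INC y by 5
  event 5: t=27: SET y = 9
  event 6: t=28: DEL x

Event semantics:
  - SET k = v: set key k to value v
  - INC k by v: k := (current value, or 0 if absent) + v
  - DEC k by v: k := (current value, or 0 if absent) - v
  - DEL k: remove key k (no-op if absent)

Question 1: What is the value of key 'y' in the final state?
Answer: 9

Derivation:
Track key 'y' through all 6 events:
  event 1 (t=7: INC y by 9): y (absent) -> 9
  event 2 (t=14: SET z = 20): y unchanged
  event 3 (t=16: SET y = 12): y 9 -> 12
  event 4 (t=25: INC y by 5): y 12 -> 17
  event 5 (t=27: SET y = 9): y 17 -> 9
  event 6 (t=28: DEL x): y unchanged
Final: y = 9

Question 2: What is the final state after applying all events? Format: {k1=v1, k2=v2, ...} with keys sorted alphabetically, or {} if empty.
Answer: {y=9, z=20}

Derivation:
  after event 1 (t=7: INC y by 9): {y=9}
  after event 2 (t=14: SET z = 20): {y=9, z=20}
  after event 3 (t=16: SET y = 12): {y=12, z=20}
  after event 4 (t=25: INC y by 5): {y=17, z=20}
  after event 5 (t=27: SET y = 9): {y=9, z=20}
  after event 6 (t=28: DEL x): {y=9, z=20}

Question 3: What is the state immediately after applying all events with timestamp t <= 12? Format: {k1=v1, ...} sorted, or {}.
Answer: {y=9}

Derivation:
Apply events with t <= 12 (1 events):
  after event 1 (t=7: INC y by 9): {y=9}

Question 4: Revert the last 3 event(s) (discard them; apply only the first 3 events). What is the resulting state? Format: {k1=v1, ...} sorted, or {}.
Answer: {y=12, z=20}

Derivation:
Keep first 3 events (discard last 3):
  after event 1 (t=7: INC y by 9): {y=9}
  after event 2 (t=14: SET z = 20): {y=9, z=20}
  after event 3 (t=16: SET y = 12): {y=12, z=20}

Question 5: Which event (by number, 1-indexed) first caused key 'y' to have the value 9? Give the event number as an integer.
Answer: 1

Derivation:
Looking for first event where y becomes 9:
  event 1: y (absent) -> 9  <-- first match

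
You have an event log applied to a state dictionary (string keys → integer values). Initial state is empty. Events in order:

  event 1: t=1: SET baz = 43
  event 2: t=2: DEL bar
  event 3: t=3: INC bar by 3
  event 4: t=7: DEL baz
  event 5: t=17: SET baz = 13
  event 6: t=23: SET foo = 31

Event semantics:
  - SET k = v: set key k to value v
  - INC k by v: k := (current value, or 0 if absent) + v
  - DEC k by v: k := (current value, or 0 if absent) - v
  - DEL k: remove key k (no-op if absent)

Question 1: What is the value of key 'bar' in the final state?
Answer: 3

Derivation:
Track key 'bar' through all 6 events:
  event 1 (t=1: SET baz = 43): bar unchanged
  event 2 (t=2: DEL bar): bar (absent) -> (absent)
  event 3 (t=3: INC bar by 3): bar (absent) -> 3
  event 4 (t=7: DEL baz): bar unchanged
  event 5 (t=17: SET baz = 13): bar unchanged
  event 6 (t=23: SET foo = 31): bar unchanged
Final: bar = 3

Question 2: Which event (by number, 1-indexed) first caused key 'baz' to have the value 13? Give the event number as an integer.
Looking for first event where baz becomes 13:
  event 1: baz = 43
  event 2: baz = 43
  event 3: baz = 43
  event 4: baz = (absent)
  event 5: baz (absent) -> 13  <-- first match

Answer: 5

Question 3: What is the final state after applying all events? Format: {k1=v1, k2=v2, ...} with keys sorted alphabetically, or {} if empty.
  after event 1 (t=1: SET baz = 43): {baz=43}
  after event 2 (t=2: DEL bar): {baz=43}
  after event 3 (t=3: INC bar by 3): {bar=3, baz=43}
  after event 4 (t=7: DEL baz): {bar=3}
  after event 5 (t=17: SET baz = 13): {bar=3, baz=13}
  after event 6 (t=23: SET foo = 31): {bar=3, baz=13, foo=31}

Answer: {bar=3, baz=13, foo=31}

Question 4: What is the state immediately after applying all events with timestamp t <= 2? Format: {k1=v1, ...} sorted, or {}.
Answer: {baz=43}

Derivation:
Apply events with t <= 2 (2 events):
  after event 1 (t=1: SET baz = 43): {baz=43}
  after event 2 (t=2: DEL bar): {baz=43}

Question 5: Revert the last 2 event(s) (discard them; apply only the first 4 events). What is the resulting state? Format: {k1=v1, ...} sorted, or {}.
Answer: {bar=3}

Derivation:
Keep first 4 events (discard last 2):
  after event 1 (t=1: SET baz = 43): {baz=43}
  after event 2 (t=2: DEL bar): {baz=43}
  after event 3 (t=3: INC bar by 3): {bar=3, baz=43}
  after event 4 (t=7: DEL baz): {bar=3}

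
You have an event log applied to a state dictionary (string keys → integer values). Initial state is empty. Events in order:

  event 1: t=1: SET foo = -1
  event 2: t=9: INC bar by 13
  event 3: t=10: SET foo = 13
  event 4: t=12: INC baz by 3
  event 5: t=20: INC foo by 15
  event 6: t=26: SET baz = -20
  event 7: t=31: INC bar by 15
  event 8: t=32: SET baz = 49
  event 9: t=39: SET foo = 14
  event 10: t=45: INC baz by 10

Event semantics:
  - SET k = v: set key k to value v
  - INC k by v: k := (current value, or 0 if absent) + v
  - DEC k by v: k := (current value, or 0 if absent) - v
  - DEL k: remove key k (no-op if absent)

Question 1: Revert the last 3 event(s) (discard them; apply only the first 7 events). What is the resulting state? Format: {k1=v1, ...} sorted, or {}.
Answer: {bar=28, baz=-20, foo=28}

Derivation:
Keep first 7 events (discard last 3):
  after event 1 (t=1: SET foo = -1): {foo=-1}
  after event 2 (t=9: INC bar by 13): {bar=13, foo=-1}
  after event 3 (t=10: SET foo = 13): {bar=13, foo=13}
  after event 4 (t=12: INC baz by 3): {bar=13, baz=3, foo=13}
  after event 5 (t=20: INC foo by 15): {bar=13, baz=3, foo=28}
  after event 6 (t=26: SET baz = -20): {bar=13, baz=-20, foo=28}
  after event 7 (t=31: INC bar by 15): {bar=28, baz=-20, foo=28}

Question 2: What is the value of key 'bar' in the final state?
Answer: 28

Derivation:
Track key 'bar' through all 10 events:
  event 1 (t=1: SET foo = -1): bar unchanged
  event 2 (t=9: INC bar by 13): bar (absent) -> 13
  event 3 (t=10: SET foo = 13): bar unchanged
  event 4 (t=12: INC baz by 3): bar unchanged
  event 5 (t=20: INC foo by 15): bar unchanged
  event 6 (t=26: SET baz = -20): bar unchanged
  event 7 (t=31: INC bar by 15): bar 13 -> 28
  event 8 (t=32: SET baz = 49): bar unchanged
  event 9 (t=39: SET foo = 14): bar unchanged
  event 10 (t=45: INC baz by 10): bar unchanged
Final: bar = 28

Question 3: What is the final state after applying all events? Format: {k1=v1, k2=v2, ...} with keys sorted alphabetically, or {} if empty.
  after event 1 (t=1: SET foo = -1): {foo=-1}
  after event 2 (t=9: INC bar by 13): {bar=13, foo=-1}
  after event 3 (t=10: SET foo = 13): {bar=13, foo=13}
  after event 4 (t=12: INC baz by 3): {bar=13, baz=3, foo=13}
  after event 5 (t=20: INC foo by 15): {bar=13, baz=3, foo=28}
  after event 6 (t=26: SET baz = -20): {bar=13, baz=-20, foo=28}
  after event 7 (t=31: INC bar by 15): {bar=28, baz=-20, foo=28}
  after event 8 (t=32: SET baz = 49): {bar=28, baz=49, foo=28}
  after event 9 (t=39: SET foo = 14): {bar=28, baz=49, foo=14}
  after event 10 (t=45: INC baz by 10): {bar=28, baz=59, foo=14}

Answer: {bar=28, baz=59, foo=14}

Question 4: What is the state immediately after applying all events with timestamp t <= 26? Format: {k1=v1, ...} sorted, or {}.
Apply events with t <= 26 (6 events):
  after event 1 (t=1: SET foo = -1): {foo=-1}
  after event 2 (t=9: INC bar by 13): {bar=13, foo=-1}
  after event 3 (t=10: SET foo = 13): {bar=13, foo=13}
  after event 4 (t=12: INC baz by 3): {bar=13, baz=3, foo=13}
  after event 5 (t=20: INC foo by 15): {bar=13, baz=3, foo=28}
  after event 6 (t=26: SET baz = -20): {bar=13, baz=-20, foo=28}

Answer: {bar=13, baz=-20, foo=28}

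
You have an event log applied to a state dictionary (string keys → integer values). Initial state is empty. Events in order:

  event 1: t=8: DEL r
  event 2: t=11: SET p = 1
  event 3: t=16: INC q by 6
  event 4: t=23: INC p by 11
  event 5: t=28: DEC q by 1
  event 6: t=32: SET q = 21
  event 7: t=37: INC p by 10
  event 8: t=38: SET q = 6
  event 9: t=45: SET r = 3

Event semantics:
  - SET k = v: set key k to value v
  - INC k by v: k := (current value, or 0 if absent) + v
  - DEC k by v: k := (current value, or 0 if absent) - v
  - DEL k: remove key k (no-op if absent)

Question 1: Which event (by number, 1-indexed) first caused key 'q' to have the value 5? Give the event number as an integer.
Answer: 5

Derivation:
Looking for first event where q becomes 5:
  event 3: q = 6
  event 4: q = 6
  event 5: q 6 -> 5  <-- first match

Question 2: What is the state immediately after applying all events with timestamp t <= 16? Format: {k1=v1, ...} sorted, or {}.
Apply events with t <= 16 (3 events):
  after event 1 (t=8: DEL r): {}
  after event 2 (t=11: SET p = 1): {p=1}
  after event 3 (t=16: INC q by 6): {p=1, q=6}

Answer: {p=1, q=6}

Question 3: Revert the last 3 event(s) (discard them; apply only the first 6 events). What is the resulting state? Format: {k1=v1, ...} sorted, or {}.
Answer: {p=12, q=21}

Derivation:
Keep first 6 events (discard last 3):
  after event 1 (t=8: DEL r): {}
  after event 2 (t=11: SET p = 1): {p=1}
  after event 3 (t=16: INC q by 6): {p=1, q=6}
  after event 4 (t=23: INC p by 11): {p=12, q=6}
  after event 5 (t=28: DEC q by 1): {p=12, q=5}
  after event 6 (t=32: SET q = 21): {p=12, q=21}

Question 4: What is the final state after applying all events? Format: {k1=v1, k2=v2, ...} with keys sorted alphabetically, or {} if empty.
Answer: {p=22, q=6, r=3}

Derivation:
  after event 1 (t=8: DEL r): {}
  after event 2 (t=11: SET p = 1): {p=1}
  after event 3 (t=16: INC q by 6): {p=1, q=6}
  after event 4 (t=23: INC p by 11): {p=12, q=6}
  after event 5 (t=28: DEC q by 1): {p=12, q=5}
  after event 6 (t=32: SET q = 21): {p=12, q=21}
  after event 7 (t=37: INC p by 10): {p=22, q=21}
  after event 8 (t=38: SET q = 6): {p=22, q=6}
  after event 9 (t=45: SET r = 3): {p=22, q=6, r=3}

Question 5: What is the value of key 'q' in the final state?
Answer: 6

Derivation:
Track key 'q' through all 9 events:
  event 1 (t=8: DEL r): q unchanged
  event 2 (t=11: SET p = 1): q unchanged
  event 3 (t=16: INC q by 6): q (absent) -> 6
  event 4 (t=23: INC p by 11): q unchanged
  event 5 (t=28: DEC q by 1): q 6 -> 5
  event 6 (t=32: SET q = 21): q 5 -> 21
  event 7 (t=37: INC p by 10): q unchanged
  event 8 (t=38: SET q = 6): q 21 -> 6
  event 9 (t=45: SET r = 3): q unchanged
Final: q = 6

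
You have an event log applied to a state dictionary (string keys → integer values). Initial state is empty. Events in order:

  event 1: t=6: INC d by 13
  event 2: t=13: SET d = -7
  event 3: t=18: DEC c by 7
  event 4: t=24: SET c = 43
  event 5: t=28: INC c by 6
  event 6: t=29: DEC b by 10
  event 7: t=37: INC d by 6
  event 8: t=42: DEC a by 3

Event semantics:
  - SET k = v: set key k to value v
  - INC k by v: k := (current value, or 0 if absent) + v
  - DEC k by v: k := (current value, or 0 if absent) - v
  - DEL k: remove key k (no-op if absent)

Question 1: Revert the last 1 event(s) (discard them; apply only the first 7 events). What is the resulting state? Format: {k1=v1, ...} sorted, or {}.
Keep first 7 events (discard last 1):
  after event 1 (t=6: INC d by 13): {d=13}
  after event 2 (t=13: SET d = -7): {d=-7}
  after event 3 (t=18: DEC c by 7): {c=-7, d=-7}
  after event 4 (t=24: SET c = 43): {c=43, d=-7}
  after event 5 (t=28: INC c by 6): {c=49, d=-7}
  after event 6 (t=29: DEC b by 10): {b=-10, c=49, d=-7}
  after event 7 (t=37: INC d by 6): {b=-10, c=49, d=-1}

Answer: {b=-10, c=49, d=-1}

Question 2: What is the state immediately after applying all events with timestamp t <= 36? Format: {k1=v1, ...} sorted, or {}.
Answer: {b=-10, c=49, d=-7}

Derivation:
Apply events with t <= 36 (6 events):
  after event 1 (t=6: INC d by 13): {d=13}
  after event 2 (t=13: SET d = -7): {d=-7}
  after event 3 (t=18: DEC c by 7): {c=-7, d=-7}
  after event 4 (t=24: SET c = 43): {c=43, d=-7}
  after event 5 (t=28: INC c by 6): {c=49, d=-7}
  after event 6 (t=29: DEC b by 10): {b=-10, c=49, d=-7}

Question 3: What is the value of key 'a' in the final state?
Answer: -3

Derivation:
Track key 'a' through all 8 events:
  event 1 (t=6: INC d by 13): a unchanged
  event 2 (t=13: SET d = -7): a unchanged
  event 3 (t=18: DEC c by 7): a unchanged
  event 4 (t=24: SET c = 43): a unchanged
  event 5 (t=28: INC c by 6): a unchanged
  event 6 (t=29: DEC b by 10): a unchanged
  event 7 (t=37: INC d by 6): a unchanged
  event 8 (t=42: DEC a by 3): a (absent) -> -3
Final: a = -3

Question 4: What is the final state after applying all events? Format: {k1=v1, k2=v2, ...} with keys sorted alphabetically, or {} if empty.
  after event 1 (t=6: INC d by 13): {d=13}
  after event 2 (t=13: SET d = -7): {d=-7}
  after event 3 (t=18: DEC c by 7): {c=-7, d=-7}
  after event 4 (t=24: SET c = 43): {c=43, d=-7}
  after event 5 (t=28: INC c by 6): {c=49, d=-7}
  after event 6 (t=29: DEC b by 10): {b=-10, c=49, d=-7}
  after event 7 (t=37: INC d by 6): {b=-10, c=49, d=-1}
  after event 8 (t=42: DEC a by 3): {a=-3, b=-10, c=49, d=-1}

Answer: {a=-3, b=-10, c=49, d=-1}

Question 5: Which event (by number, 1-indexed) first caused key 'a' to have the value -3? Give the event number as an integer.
Answer: 8

Derivation:
Looking for first event where a becomes -3:
  event 8: a (absent) -> -3  <-- first match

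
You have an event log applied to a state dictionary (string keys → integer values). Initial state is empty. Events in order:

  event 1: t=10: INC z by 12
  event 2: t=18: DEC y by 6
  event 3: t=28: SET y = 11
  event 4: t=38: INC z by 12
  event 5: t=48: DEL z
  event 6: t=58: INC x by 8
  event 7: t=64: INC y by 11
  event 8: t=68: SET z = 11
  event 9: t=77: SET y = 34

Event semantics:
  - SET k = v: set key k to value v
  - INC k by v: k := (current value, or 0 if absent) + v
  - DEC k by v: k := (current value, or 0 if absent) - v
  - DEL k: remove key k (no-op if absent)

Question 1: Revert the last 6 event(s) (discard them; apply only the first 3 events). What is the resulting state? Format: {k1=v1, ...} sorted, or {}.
Keep first 3 events (discard last 6):
  after event 1 (t=10: INC z by 12): {z=12}
  after event 2 (t=18: DEC y by 6): {y=-6, z=12}
  after event 3 (t=28: SET y = 11): {y=11, z=12}

Answer: {y=11, z=12}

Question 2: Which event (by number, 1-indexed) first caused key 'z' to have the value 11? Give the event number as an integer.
Looking for first event where z becomes 11:
  event 1: z = 12
  event 2: z = 12
  event 3: z = 12
  event 4: z = 24
  event 5: z = (absent)
  event 8: z (absent) -> 11  <-- first match

Answer: 8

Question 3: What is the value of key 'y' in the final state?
Track key 'y' through all 9 events:
  event 1 (t=10: INC z by 12): y unchanged
  event 2 (t=18: DEC y by 6): y (absent) -> -6
  event 3 (t=28: SET y = 11): y -6 -> 11
  event 4 (t=38: INC z by 12): y unchanged
  event 5 (t=48: DEL z): y unchanged
  event 6 (t=58: INC x by 8): y unchanged
  event 7 (t=64: INC y by 11): y 11 -> 22
  event 8 (t=68: SET z = 11): y unchanged
  event 9 (t=77: SET y = 34): y 22 -> 34
Final: y = 34

Answer: 34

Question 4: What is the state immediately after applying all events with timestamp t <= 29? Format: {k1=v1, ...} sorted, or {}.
Apply events with t <= 29 (3 events):
  after event 1 (t=10: INC z by 12): {z=12}
  after event 2 (t=18: DEC y by 6): {y=-6, z=12}
  after event 3 (t=28: SET y = 11): {y=11, z=12}

Answer: {y=11, z=12}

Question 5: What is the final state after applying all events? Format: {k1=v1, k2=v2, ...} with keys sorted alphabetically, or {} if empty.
  after event 1 (t=10: INC z by 12): {z=12}
  after event 2 (t=18: DEC y by 6): {y=-6, z=12}
  after event 3 (t=28: SET y = 11): {y=11, z=12}
  after event 4 (t=38: INC z by 12): {y=11, z=24}
  after event 5 (t=48: DEL z): {y=11}
  after event 6 (t=58: INC x by 8): {x=8, y=11}
  after event 7 (t=64: INC y by 11): {x=8, y=22}
  after event 8 (t=68: SET z = 11): {x=8, y=22, z=11}
  after event 9 (t=77: SET y = 34): {x=8, y=34, z=11}

Answer: {x=8, y=34, z=11}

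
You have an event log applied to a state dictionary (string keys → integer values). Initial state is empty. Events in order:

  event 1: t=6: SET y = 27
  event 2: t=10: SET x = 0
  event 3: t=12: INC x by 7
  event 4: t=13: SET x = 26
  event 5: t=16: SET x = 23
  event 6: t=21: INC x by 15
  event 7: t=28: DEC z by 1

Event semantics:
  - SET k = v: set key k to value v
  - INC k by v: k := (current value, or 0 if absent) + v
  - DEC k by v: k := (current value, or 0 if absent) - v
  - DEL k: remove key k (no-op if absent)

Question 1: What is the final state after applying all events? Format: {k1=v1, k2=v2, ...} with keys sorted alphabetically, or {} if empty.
  after event 1 (t=6: SET y = 27): {y=27}
  after event 2 (t=10: SET x = 0): {x=0, y=27}
  after event 3 (t=12: INC x by 7): {x=7, y=27}
  after event 4 (t=13: SET x = 26): {x=26, y=27}
  after event 5 (t=16: SET x = 23): {x=23, y=27}
  after event 6 (t=21: INC x by 15): {x=38, y=27}
  after event 7 (t=28: DEC z by 1): {x=38, y=27, z=-1}

Answer: {x=38, y=27, z=-1}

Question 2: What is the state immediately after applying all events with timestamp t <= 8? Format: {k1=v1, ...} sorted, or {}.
Answer: {y=27}

Derivation:
Apply events with t <= 8 (1 events):
  after event 1 (t=6: SET y = 27): {y=27}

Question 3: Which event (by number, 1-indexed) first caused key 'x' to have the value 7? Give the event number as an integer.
Answer: 3

Derivation:
Looking for first event where x becomes 7:
  event 2: x = 0
  event 3: x 0 -> 7  <-- first match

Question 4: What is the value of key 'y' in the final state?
Answer: 27

Derivation:
Track key 'y' through all 7 events:
  event 1 (t=6: SET y = 27): y (absent) -> 27
  event 2 (t=10: SET x = 0): y unchanged
  event 3 (t=12: INC x by 7): y unchanged
  event 4 (t=13: SET x = 26): y unchanged
  event 5 (t=16: SET x = 23): y unchanged
  event 6 (t=21: INC x by 15): y unchanged
  event 7 (t=28: DEC z by 1): y unchanged
Final: y = 27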